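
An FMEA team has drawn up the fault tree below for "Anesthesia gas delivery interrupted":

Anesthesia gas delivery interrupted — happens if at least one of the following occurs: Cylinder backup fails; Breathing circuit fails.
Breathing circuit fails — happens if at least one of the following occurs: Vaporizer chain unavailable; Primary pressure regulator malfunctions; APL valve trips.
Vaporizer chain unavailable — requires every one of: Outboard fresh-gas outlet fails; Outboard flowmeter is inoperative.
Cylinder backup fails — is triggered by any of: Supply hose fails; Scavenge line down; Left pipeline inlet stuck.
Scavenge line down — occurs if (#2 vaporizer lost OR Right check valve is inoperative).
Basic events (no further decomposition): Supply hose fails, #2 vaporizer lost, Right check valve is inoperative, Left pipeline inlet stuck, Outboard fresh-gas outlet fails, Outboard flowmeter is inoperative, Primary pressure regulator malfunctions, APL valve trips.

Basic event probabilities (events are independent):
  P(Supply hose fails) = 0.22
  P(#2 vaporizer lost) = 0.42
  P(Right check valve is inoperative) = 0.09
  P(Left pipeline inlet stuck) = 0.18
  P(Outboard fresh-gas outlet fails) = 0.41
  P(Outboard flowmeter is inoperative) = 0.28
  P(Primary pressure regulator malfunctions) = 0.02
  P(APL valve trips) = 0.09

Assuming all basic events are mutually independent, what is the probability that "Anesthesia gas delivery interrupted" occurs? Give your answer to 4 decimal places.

0.7335

P(Scavenge line down) [OR] = 1 − (1−0.42) × (1−0.09) = 0.472200
P(Cylinder backup fails) [OR] = 1 − (1−0.22) × (1−0.472200) × (1−0.18) = 0.662419
P(Vaporizer chain unavailable) [AND] = 0.41 × 0.28 = 0.114800
P(Breathing circuit fails) [OR] = 1 − (1−0.114800) × (1−0.02) × (1−0.09) = 0.210579
P(Anesthesia gas delivery interrupted) [OR] = 1 − (1−0.662419) × (1−0.210579) = 0.733506
Rounded to 4 decimal places: P(Anesthesia gas delivery interrupted) ≈ 0.7335.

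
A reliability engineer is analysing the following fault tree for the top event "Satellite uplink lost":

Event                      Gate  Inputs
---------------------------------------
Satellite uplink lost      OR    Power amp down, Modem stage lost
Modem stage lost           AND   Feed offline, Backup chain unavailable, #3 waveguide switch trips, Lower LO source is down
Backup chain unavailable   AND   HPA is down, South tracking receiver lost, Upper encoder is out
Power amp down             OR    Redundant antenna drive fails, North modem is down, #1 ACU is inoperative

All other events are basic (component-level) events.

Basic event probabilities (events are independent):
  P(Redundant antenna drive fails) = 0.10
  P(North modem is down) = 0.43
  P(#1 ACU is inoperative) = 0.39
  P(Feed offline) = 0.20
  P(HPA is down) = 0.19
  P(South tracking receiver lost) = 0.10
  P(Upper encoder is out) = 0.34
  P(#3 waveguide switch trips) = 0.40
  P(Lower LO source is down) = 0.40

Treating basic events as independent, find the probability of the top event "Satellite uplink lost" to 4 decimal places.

0.6871

P(Power amp down) [OR] = 1 − (1−0.10) × (1−0.43) × (1−0.39) = 0.687070
P(Backup chain unavailable) [AND] = 0.19 × 0.10 × 0.34 = 0.006460
P(Modem stage lost) [AND] = 0.20 × 0.006460 × 0.40 × 0.40 = 0.000207
P(Satellite uplink lost) [OR] = 1 − (1−0.687070) × (1−0.000207) = 0.687135
Rounded to 4 decimal places: P(Satellite uplink lost) ≈ 0.6871.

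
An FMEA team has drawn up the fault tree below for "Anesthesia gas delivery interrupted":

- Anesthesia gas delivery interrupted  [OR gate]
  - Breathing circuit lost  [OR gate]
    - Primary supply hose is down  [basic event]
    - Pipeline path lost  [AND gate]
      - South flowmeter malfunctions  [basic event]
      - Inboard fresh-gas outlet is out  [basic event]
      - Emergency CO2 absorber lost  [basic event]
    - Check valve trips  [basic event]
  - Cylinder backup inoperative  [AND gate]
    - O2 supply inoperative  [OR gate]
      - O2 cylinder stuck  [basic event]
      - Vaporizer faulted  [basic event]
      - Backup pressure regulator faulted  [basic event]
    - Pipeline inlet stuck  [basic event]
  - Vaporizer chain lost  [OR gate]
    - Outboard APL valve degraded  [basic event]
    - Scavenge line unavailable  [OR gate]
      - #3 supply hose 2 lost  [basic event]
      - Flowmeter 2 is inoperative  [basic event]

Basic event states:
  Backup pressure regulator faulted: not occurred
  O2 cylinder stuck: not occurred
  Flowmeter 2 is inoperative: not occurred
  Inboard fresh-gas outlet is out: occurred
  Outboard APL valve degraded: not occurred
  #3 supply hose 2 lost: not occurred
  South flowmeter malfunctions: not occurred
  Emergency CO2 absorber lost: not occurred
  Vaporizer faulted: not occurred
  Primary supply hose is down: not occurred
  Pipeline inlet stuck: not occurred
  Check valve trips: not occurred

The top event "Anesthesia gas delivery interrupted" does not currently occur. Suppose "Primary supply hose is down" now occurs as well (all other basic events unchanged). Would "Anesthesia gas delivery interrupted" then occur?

Counterfactual: set "Primary supply hose is down" to occurred.
Pipeline path lost [AND]: South flowmeter malfunctions=not, Inboard fresh-gas outlet is out=occurs, Emergency CO2 absorber lost=not → not all inputs occur → does not occur.
Breathing circuit lost [OR]: Primary supply hose is down=occurs, Pipeline path lost=not, Check valve trips=not → at least one input occurs → occurs.
O2 supply inoperative [OR]: O2 cylinder stuck=not, Vaporizer faulted=not, Backup pressure regulator faulted=not → no input occurs → does not occur.
Cylinder backup inoperative [AND]: O2 supply inoperative=not, Pipeline inlet stuck=not → not all inputs occur → does not occur.
Scavenge line unavailable [OR]: #3 supply hose 2 lost=not, Flowmeter 2 is inoperative=not → no input occurs → does not occur.
Vaporizer chain lost [OR]: Outboard APL valve degraded=not, Scavenge line unavailable=not → no input occurs → does not occur.
Anesthesia gas delivery interrupted [OR]: Breathing circuit lost=occurs, Cylinder backup inoperative=not, Vaporizer chain lost=not → at least one input occurs → occurs.

Yes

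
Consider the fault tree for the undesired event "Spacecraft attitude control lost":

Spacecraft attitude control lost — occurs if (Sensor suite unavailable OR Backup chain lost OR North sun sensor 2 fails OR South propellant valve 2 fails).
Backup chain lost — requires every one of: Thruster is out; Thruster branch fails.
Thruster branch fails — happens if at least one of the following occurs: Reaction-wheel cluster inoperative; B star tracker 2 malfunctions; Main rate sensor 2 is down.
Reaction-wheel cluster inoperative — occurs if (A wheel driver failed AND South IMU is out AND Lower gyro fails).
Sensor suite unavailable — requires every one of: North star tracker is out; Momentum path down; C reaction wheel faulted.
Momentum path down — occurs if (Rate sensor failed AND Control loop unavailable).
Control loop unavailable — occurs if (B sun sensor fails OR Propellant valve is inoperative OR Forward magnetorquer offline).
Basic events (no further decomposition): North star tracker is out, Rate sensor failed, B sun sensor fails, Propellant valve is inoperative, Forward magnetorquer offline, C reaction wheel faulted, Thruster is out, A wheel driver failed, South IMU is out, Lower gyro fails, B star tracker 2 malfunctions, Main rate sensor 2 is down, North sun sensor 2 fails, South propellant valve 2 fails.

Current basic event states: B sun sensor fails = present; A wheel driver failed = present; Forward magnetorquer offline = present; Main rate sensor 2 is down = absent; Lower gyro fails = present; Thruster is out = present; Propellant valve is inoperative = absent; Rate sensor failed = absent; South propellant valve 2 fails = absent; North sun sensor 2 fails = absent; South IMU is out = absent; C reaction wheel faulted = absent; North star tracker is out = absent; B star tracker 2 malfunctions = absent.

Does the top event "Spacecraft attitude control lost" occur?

No

Control loop unavailable [OR]: B sun sensor fails=occurs, Propellant valve is inoperative=not, Forward magnetorquer offline=occurs → at least one input occurs → occurs.
Momentum path down [AND]: Rate sensor failed=not, Control loop unavailable=occurs → not all inputs occur → does not occur.
Sensor suite unavailable [AND]: North star tracker is out=not, Momentum path down=not, C reaction wheel faulted=not → not all inputs occur → does not occur.
Reaction-wheel cluster inoperative [AND]: A wheel driver failed=occurs, South IMU is out=not, Lower gyro fails=occurs → not all inputs occur → does not occur.
Thruster branch fails [OR]: Reaction-wheel cluster inoperative=not, B star tracker 2 malfunctions=not, Main rate sensor 2 is down=not → no input occurs → does not occur.
Backup chain lost [AND]: Thruster is out=occurs, Thruster branch fails=not → not all inputs occur → does not occur.
Spacecraft attitude control lost [OR]: Sensor suite unavailable=not, Backup chain lost=not, North sun sensor 2 fails=not, South propellant valve 2 fails=not → no input occurs → does not occur.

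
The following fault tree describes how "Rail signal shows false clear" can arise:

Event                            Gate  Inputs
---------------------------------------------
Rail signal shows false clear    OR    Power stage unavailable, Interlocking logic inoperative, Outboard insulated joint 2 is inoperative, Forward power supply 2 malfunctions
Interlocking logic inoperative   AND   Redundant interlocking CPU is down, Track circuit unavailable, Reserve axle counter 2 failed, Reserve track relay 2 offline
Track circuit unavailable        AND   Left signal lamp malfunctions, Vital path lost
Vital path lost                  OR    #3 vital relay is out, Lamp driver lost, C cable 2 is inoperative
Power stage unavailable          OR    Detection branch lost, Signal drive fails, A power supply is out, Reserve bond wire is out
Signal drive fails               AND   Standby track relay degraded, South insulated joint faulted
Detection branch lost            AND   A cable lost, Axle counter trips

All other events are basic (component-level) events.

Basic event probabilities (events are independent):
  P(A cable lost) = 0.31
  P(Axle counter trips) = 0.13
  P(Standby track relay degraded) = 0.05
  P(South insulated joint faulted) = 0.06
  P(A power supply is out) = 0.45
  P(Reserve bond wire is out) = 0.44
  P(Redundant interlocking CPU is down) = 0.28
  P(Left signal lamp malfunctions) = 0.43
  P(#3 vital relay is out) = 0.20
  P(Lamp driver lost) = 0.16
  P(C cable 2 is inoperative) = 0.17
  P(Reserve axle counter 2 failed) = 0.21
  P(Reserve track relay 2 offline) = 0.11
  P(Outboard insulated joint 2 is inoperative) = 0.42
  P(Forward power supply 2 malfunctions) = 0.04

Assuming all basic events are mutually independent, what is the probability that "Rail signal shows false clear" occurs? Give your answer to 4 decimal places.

P(Detection branch lost) [AND] = 0.31 × 0.13 = 0.040300
P(Signal drive fails) [AND] = 0.05 × 0.06 = 0.003000
P(Power stage unavailable) [OR] = 1 − (1−0.040300) × (1−0.003000) × (1−0.45) × (1−0.44) = 0.705299
P(Vital path lost) [OR] = 1 − (1−0.20) × (1−0.16) × (1−0.17) = 0.442240
P(Track circuit unavailable) [AND] = 0.43 × 0.442240 = 0.190163
P(Interlocking logic inoperative) [AND] = 0.28 × 0.190163 × 0.21 × 0.11 = 0.001230
P(Rail signal shows false clear) [OR] = 1 − (1−0.705299) × (1−0.001230) × (1−0.42) × (1−0.04) = 0.836112
Rounded to 4 decimal places: P(Rail signal shows false clear) ≈ 0.8361.

0.8361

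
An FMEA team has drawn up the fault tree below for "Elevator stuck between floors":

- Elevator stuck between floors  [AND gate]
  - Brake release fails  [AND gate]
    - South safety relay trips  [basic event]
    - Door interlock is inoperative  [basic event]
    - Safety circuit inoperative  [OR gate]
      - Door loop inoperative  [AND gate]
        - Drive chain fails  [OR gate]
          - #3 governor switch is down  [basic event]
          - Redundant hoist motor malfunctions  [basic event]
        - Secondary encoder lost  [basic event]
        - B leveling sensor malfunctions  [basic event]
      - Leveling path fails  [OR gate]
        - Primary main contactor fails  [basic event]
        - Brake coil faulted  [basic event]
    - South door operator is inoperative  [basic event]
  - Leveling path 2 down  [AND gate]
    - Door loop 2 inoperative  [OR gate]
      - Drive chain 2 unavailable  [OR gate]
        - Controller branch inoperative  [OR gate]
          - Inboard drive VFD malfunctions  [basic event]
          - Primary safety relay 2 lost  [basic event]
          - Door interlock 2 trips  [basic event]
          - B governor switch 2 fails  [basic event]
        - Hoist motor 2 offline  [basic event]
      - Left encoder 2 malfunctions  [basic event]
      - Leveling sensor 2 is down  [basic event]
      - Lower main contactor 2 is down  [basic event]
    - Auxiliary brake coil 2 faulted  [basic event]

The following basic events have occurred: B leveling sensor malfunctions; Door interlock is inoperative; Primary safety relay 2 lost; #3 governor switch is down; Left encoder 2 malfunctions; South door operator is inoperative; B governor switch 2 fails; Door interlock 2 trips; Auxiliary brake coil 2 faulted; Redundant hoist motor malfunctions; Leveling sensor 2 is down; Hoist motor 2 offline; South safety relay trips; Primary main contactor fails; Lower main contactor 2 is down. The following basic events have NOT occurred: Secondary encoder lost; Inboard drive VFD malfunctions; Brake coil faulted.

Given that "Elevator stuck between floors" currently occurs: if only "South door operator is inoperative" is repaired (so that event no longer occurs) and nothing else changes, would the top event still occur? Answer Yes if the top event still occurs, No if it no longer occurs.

No

Counterfactual: set "South door operator is inoperative" to not occurred.
Drive chain fails [OR]: #3 governor switch is down=occurs, Redundant hoist motor malfunctions=occurs → at least one input occurs → occurs.
Door loop inoperative [AND]: Drive chain fails=occurs, Secondary encoder lost=not, B leveling sensor malfunctions=occurs → not all inputs occur → does not occur.
Leveling path fails [OR]: Primary main contactor fails=occurs, Brake coil faulted=not → at least one input occurs → occurs.
Safety circuit inoperative [OR]: Door loop inoperative=not, Leveling path fails=occurs → at least one input occurs → occurs.
Brake release fails [AND]: South safety relay trips=occurs, Door interlock is inoperative=occurs, Safety circuit inoperative=occurs, South door operator is inoperative=not → not all inputs occur → does not occur.
Controller branch inoperative [OR]: Inboard drive VFD malfunctions=not, Primary safety relay 2 lost=occurs, Door interlock 2 trips=occurs, B governor switch 2 fails=occurs → at least one input occurs → occurs.
Drive chain 2 unavailable [OR]: Controller branch inoperative=occurs, Hoist motor 2 offline=occurs → at least one input occurs → occurs.
Door loop 2 inoperative [OR]: Drive chain 2 unavailable=occurs, Left encoder 2 malfunctions=occurs, Leveling sensor 2 is down=occurs, Lower main contactor 2 is down=occurs → at least one input occurs → occurs.
Leveling path 2 down [AND]: Door loop 2 inoperative=occurs, Auxiliary brake coil 2 faulted=occurs → all inputs occur → occurs.
Elevator stuck between floors [AND]: Brake release fails=not, Leveling path 2 down=occurs → not all inputs occur → does not occur.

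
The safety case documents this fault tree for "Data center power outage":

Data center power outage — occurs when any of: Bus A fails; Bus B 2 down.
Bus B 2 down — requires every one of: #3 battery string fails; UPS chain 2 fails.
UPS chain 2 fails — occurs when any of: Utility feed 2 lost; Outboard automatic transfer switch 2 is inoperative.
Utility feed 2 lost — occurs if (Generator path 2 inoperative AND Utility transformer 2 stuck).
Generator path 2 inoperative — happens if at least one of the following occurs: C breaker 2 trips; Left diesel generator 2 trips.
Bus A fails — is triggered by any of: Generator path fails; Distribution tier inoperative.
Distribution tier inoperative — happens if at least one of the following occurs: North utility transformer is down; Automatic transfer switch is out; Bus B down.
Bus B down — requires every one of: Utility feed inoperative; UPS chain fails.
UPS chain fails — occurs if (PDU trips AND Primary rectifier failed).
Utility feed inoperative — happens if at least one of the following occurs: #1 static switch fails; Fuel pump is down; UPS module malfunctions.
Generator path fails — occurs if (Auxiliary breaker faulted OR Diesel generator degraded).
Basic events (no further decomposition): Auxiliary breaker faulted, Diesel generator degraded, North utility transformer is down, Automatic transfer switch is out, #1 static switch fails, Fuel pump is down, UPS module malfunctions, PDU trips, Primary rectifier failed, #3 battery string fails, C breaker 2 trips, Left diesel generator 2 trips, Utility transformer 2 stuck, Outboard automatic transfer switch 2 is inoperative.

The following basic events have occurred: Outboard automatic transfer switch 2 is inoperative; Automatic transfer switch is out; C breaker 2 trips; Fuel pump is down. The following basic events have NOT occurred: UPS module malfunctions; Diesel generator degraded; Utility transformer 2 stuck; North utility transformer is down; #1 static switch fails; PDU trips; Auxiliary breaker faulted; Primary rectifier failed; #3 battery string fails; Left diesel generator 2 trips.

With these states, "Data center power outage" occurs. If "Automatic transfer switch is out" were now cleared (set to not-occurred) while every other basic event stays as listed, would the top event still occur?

No

Counterfactual: set "Automatic transfer switch is out" to not occurred.
Generator path fails [OR]: Auxiliary breaker faulted=not, Diesel generator degraded=not → no input occurs → does not occur.
Utility feed inoperative [OR]: #1 static switch fails=not, Fuel pump is down=occurs, UPS module malfunctions=not → at least one input occurs → occurs.
UPS chain fails [AND]: PDU trips=not, Primary rectifier failed=not → not all inputs occur → does not occur.
Bus B down [AND]: Utility feed inoperative=occurs, UPS chain fails=not → not all inputs occur → does not occur.
Distribution tier inoperative [OR]: North utility transformer is down=not, Automatic transfer switch is out=not, Bus B down=not → no input occurs → does not occur.
Bus A fails [OR]: Generator path fails=not, Distribution tier inoperative=not → no input occurs → does not occur.
Generator path 2 inoperative [OR]: C breaker 2 trips=occurs, Left diesel generator 2 trips=not → at least one input occurs → occurs.
Utility feed 2 lost [AND]: Generator path 2 inoperative=occurs, Utility transformer 2 stuck=not → not all inputs occur → does not occur.
UPS chain 2 fails [OR]: Utility feed 2 lost=not, Outboard automatic transfer switch 2 is inoperative=occurs → at least one input occurs → occurs.
Bus B 2 down [AND]: #3 battery string fails=not, UPS chain 2 fails=occurs → not all inputs occur → does not occur.
Data center power outage [OR]: Bus A fails=not, Bus B 2 down=not → no input occurs → does not occur.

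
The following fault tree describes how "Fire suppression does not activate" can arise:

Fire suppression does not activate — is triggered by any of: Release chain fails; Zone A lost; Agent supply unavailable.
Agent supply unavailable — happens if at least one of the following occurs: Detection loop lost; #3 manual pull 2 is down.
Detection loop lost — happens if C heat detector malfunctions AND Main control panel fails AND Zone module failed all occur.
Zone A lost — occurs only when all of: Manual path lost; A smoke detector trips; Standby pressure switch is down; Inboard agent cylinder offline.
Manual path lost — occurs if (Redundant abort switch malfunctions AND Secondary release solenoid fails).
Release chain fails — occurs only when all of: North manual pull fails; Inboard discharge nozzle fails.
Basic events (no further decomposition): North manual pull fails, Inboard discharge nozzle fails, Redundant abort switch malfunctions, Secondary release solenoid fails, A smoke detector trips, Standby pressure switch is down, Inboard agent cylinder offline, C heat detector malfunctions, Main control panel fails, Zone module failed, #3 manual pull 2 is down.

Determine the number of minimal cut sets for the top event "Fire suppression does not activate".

4

Release chain fails [AND]: one cut set from each child combined → 1 × 1 = 1 cut set(s).
Manual path lost [AND]: one cut set from each child combined → 1 × 1 = 1 cut set(s).
Zone A lost [AND]: one cut set from each child combined → 1 × 1 × 1 × 1 = 1 cut set(s).
Detection loop lost [AND]: one cut set from each child combined → 1 × 1 × 1 = 1 cut set(s).
Agent supply unavailable [OR]: union of children's cut sets → 2 cut set(s).
Fire suppression does not activate [OR]: union of children's cut sets → 4 cut set(s).
Minimal cut sets: {Inboard discharge nozzle fails, North manual pull fails}; {A smoke detector trips, Inboard agent cylinder offline, Redundant abort switch malfunctions, Secondary release solenoid fails, Standby pressure switch is down}; {C heat detector malfunctions, Main control panel fails, Zone module failed}; {#3 manual pull 2 is down}.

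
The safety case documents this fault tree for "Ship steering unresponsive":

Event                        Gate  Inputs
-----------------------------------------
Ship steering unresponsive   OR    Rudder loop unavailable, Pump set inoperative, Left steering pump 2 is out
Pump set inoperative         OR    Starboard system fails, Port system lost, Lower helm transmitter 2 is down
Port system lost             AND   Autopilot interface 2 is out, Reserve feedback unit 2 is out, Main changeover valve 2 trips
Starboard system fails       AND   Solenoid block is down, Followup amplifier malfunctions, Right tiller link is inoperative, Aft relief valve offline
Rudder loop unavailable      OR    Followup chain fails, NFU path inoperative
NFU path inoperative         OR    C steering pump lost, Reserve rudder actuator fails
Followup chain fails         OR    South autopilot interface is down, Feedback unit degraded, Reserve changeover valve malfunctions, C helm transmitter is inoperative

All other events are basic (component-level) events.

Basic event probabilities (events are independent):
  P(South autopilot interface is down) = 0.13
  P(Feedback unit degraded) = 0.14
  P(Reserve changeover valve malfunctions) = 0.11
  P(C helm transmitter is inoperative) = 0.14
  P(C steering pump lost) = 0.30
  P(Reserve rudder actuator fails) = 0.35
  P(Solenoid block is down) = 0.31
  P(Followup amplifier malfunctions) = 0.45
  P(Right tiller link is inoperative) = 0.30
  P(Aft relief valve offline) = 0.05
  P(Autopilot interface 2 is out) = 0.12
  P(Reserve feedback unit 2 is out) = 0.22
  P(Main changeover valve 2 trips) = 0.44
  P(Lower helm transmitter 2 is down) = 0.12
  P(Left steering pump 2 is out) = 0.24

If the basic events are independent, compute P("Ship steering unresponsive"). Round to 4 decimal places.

P(Followup chain fails) [OR] = 1 − (1−0.13) × (1−0.14) × (1−0.11) × (1−0.14) = 0.427328
P(NFU path inoperative) [OR] = 1 − (1−0.30) × (1−0.35) = 0.545000
P(Rudder loop unavailable) [OR] = 1 − (1−0.427328) × (1−0.545000) = 0.739434
P(Starboard system fails) [AND] = 0.31 × 0.45 × 0.30 × 0.05 = 0.002093
P(Port system lost) [AND] = 0.12 × 0.22 × 0.44 = 0.011616
P(Pump set inoperative) [OR] = 1 − (1−0.002093) × (1−0.011616) × (1−0.12) = 0.132043
P(Ship steering unresponsive) [OR] = 1 − (1−0.739434) × (1−0.132043) × (1−0.24) = 0.828118
Rounded to 4 decimal places: P(Ship steering unresponsive) ≈ 0.8281.

0.8281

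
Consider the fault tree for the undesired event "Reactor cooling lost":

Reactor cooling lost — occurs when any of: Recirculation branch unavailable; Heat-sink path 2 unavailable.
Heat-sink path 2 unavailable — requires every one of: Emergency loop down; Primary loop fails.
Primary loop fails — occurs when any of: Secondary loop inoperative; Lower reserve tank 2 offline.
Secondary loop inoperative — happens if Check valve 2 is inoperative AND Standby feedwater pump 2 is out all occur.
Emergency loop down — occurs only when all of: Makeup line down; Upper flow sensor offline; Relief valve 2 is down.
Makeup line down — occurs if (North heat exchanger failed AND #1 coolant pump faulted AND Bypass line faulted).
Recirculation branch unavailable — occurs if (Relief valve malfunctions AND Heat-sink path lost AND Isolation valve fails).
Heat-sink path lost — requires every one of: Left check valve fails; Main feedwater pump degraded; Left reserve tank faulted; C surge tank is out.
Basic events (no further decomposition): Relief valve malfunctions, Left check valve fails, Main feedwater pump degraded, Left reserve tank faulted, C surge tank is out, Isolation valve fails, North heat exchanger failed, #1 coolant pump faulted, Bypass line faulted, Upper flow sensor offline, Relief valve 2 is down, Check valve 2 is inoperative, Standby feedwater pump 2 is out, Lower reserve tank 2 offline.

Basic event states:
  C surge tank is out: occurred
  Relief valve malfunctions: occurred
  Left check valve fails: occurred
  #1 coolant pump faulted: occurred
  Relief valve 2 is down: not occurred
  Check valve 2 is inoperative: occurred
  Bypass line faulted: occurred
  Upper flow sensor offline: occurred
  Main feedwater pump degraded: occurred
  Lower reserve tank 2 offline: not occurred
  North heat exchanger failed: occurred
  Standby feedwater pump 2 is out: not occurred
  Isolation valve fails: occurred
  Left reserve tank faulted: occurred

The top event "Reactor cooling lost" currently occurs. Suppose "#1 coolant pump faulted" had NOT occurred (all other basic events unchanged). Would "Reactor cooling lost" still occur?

Counterfactual: set "#1 coolant pump faulted" to not occurred.
Heat-sink path lost [AND]: Left check valve fails=occurs, Main feedwater pump degraded=occurs, Left reserve tank faulted=occurs, C surge tank is out=occurs → all inputs occur → occurs.
Recirculation branch unavailable [AND]: Relief valve malfunctions=occurs, Heat-sink path lost=occurs, Isolation valve fails=occurs → all inputs occur → occurs.
Makeup line down [AND]: North heat exchanger failed=occurs, #1 coolant pump faulted=not, Bypass line faulted=occurs → not all inputs occur → does not occur.
Emergency loop down [AND]: Makeup line down=not, Upper flow sensor offline=occurs, Relief valve 2 is down=not → not all inputs occur → does not occur.
Secondary loop inoperative [AND]: Check valve 2 is inoperative=occurs, Standby feedwater pump 2 is out=not → not all inputs occur → does not occur.
Primary loop fails [OR]: Secondary loop inoperative=not, Lower reserve tank 2 offline=not → no input occurs → does not occur.
Heat-sink path 2 unavailable [AND]: Emergency loop down=not, Primary loop fails=not → not all inputs occur → does not occur.
Reactor cooling lost [OR]: Recirculation branch unavailable=occurs, Heat-sink path 2 unavailable=not → at least one input occurs → occurs.

Yes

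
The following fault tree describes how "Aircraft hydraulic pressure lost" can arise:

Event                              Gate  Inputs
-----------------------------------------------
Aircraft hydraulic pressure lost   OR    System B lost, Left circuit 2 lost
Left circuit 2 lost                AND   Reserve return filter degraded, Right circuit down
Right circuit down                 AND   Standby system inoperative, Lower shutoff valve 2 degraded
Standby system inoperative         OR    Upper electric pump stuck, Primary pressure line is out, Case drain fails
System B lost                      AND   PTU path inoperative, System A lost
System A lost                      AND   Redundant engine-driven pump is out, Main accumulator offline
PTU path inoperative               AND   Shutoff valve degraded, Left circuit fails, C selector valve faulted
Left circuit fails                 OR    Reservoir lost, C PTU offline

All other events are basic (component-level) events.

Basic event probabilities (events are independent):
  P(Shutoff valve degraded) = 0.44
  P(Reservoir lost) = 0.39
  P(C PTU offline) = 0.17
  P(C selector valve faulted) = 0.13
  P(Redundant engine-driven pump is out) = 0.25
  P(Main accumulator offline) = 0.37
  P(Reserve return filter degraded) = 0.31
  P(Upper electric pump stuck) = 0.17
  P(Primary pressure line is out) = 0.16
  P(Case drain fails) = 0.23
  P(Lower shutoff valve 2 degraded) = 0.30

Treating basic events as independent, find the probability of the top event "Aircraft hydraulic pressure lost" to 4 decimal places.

P(Left circuit fails) [OR] = 1 − (1−0.39) × (1−0.17) = 0.493700
P(PTU path inoperative) [AND] = 0.44 × 0.493700 × 0.13 = 0.028240
P(System A lost) [AND] = 0.25 × 0.37 = 0.092500
P(System B lost) [AND] = 0.028240 × 0.092500 = 0.002612
P(Standby system inoperative) [OR] = 1 − (1−0.17) × (1−0.16) × (1−0.23) = 0.463156
P(Right circuit down) [AND] = 0.463156 × 0.30 = 0.138947
P(Left circuit 2 lost) [AND] = 0.31 × 0.138947 = 0.043074
P(Aircraft hydraulic pressure lost) [OR] = 1 − (1−0.002612) × (1−0.043074) = 0.045573
Rounded to 4 decimal places: P(Aircraft hydraulic pressure lost) ≈ 0.0456.

0.0456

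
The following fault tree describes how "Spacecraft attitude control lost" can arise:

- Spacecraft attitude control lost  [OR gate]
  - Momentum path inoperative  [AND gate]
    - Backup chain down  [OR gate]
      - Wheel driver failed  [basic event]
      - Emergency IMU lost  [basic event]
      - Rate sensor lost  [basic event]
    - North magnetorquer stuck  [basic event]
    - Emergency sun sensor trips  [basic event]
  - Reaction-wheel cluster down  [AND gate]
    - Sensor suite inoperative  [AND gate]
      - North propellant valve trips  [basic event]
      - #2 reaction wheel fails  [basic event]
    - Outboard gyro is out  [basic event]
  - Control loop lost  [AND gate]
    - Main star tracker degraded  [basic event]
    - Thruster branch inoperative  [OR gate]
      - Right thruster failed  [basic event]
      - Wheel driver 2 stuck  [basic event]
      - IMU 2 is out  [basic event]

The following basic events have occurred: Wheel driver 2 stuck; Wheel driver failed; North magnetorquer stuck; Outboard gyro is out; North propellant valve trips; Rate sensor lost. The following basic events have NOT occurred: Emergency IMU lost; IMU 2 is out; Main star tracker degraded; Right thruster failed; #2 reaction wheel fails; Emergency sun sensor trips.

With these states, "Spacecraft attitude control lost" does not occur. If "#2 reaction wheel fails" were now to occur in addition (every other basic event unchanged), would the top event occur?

Counterfactual: set "#2 reaction wheel fails" to occurred.
Backup chain down [OR]: Wheel driver failed=occurs, Emergency IMU lost=not, Rate sensor lost=occurs → at least one input occurs → occurs.
Momentum path inoperative [AND]: Backup chain down=occurs, North magnetorquer stuck=occurs, Emergency sun sensor trips=not → not all inputs occur → does not occur.
Sensor suite inoperative [AND]: North propellant valve trips=occurs, #2 reaction wheel fails=occurs → all inputs occur → occurs.
Reaction-wheel cluster down [AND]: Sensor suite inoperative=occurs, Outboard gyro is out=occurs → all inputs occur → occurs.
Thruster branch inoperative [OR]: Right thruster failed=not, Wheel driver 2 stuck=occurs, IMU 2 is out=not → at least one input occurs → occurs.
Control loop lost [AND]: Main star tracker degraded=not, Thruster branch inoperative=occurs → not all inputs occur → does not occur.
Spacecraft attitude control lost [OR]: Momentum path inoperative=not, Reaction-wheel cluster down=occurs, Control loop lost=not → at least one input occurs → occurs.

Yes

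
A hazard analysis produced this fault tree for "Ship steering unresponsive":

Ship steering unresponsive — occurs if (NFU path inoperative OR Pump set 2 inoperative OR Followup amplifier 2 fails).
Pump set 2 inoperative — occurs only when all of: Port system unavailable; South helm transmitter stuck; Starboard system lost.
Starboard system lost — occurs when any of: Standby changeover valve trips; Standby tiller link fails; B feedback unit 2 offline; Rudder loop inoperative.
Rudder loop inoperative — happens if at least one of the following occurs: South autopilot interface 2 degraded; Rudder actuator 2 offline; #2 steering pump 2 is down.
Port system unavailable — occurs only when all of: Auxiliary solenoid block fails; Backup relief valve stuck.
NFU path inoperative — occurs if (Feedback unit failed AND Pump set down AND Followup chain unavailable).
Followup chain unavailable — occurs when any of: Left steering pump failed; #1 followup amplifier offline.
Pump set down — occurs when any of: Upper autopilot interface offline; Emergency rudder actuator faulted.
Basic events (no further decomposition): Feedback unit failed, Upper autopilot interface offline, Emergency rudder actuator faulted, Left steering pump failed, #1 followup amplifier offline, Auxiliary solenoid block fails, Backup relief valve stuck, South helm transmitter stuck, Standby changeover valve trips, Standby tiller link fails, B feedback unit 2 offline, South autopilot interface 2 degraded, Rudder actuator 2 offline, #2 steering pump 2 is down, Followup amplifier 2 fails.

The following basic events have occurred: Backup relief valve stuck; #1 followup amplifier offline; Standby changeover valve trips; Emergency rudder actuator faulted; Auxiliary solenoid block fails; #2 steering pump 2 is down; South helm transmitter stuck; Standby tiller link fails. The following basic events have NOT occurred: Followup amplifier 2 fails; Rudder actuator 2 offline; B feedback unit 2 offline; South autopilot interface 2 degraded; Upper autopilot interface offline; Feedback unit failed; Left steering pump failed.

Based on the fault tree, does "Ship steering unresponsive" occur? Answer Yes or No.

Pump set down [OR]: Upper autopilot interface offline=not, Emergency rudder actuator faulted=occurs → at least one input occurs → occurs.
Followup chain unavailable [OR]: Left steering pump failed=not, #1 followup amplifier offline=occurs → at least one input occurs → occurs.
NFU path inoperative [AND]: Feedback unit failed=not, Pump set down=occurs, Followup chain unavailable=occurs → not all inputs occur → does not occur.
Port system unavailable [AND]: Auxiliary solenoid block fails=occurs, Backup relief valve stuck=occurs → all inputs occur → occurs.
Rudder loop inoperative [OR]: South autopilot interface 2 degraded=not, Rudder actuator 2 offline=not, #2 steering pump 2 is down=occurs → at least one input occurs → occurs.
Starboard system lost [OR]: Standby changeover valve trips=occurs, Standby tiller link fails=occurs, B feedback unit 2 offline=not, Rudder loop inoperative=occurs → at least one input occurs → occurs.
Pump set 2 inoperative [AND]: Port system unavailable=occurs, South helm transmitter stuck=occurs, Starboard system lost=occurs → all inputs occur → occurs.
Ship steering unresponsive [OR]: NFU path inoperative=not, Pump set 2 inoperative=occurs, Followup amplifier 2 fails=not → at least one input occurs → occurs.

Yes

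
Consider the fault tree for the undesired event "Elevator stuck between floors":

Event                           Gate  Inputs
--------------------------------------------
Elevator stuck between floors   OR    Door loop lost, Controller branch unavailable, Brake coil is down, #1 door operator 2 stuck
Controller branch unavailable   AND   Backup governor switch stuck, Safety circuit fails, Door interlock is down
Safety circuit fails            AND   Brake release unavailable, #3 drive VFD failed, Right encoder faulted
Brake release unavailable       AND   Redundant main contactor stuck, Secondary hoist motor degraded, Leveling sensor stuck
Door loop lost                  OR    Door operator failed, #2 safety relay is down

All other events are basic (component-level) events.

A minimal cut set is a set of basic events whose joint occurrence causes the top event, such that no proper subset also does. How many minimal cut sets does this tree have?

5

Door loop lost [OR]: union of children's cut sets → 2 cut set(s).
Brake release unavailable [AND]: one cut set from each child combined → 1 × 1 × 1 = 1 cut set(s).
Safety circuit fails [AND]: one cut set from each child combined → 1 × 1 × 1 = 1 cut set(s).
Controller branch unavailable [AND]: one cut set from each child combined → 1 × 1 × 1 = 1 cut set(s).
Elevator stuck between floors [OR]: union of children's cut sets → 5 cut set(s).
Minimal cut sets: {Door operator failed}; {#2 safety relay is down}; {#3 drive VFD failed, Backup governor switch stuck, Door interlock is down, Leveling sensor stuck, Redundant main contactor stuck, Right encoder faulted, Secondary hoist motor degraded}; {Brake coil is down}; {#1 door operator 2 stuck}.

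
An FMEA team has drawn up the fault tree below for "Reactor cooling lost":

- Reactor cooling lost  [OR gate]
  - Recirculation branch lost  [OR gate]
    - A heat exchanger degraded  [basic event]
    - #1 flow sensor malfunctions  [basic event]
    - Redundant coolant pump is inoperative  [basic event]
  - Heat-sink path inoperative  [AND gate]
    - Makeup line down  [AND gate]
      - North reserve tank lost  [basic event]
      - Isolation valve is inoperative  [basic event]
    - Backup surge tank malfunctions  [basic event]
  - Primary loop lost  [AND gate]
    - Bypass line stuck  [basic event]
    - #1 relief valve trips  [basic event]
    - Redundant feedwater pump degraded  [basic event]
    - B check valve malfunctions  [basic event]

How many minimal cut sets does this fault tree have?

5

Recirculation branch lost [OR]: union of children's cut sets → 3 cut set(s).
Makeup line down [AND]: one cut set from each child combined → 1 × 1 = 1 cut set(s).
Heat-sink path inoperative [AND]: one cut set from each child combined → 1 × 1 = 1 cut set(s).
Primary loop lost [AND]: one cut set from each child combined → 1 × 1 × 1 × 1 = 1 cut set(s).
Reactor cooling lost [OR]: union of children's cut sets → 5 cut set(s).
Minimal cut sets: {A heat exchanger degraded}; {#1 flow sensor malfunctions}; {Redundant coolant pump is inoperative}; {Backup surge tank malfunctions, Isolation valve is inoperative, North reserve tank lost}; {#1 relief valve trips, B check valve malfunctions, Bypass line stuck, Redundant feedwater pump degraded}.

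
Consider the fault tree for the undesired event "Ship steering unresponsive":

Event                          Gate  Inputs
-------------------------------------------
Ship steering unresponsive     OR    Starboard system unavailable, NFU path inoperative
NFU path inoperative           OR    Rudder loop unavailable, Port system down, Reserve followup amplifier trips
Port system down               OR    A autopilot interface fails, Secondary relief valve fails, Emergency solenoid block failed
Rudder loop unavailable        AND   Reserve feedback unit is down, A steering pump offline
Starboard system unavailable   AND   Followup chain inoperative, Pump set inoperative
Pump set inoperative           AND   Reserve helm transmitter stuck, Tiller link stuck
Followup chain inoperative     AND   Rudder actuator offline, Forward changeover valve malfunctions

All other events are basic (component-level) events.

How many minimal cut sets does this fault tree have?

Followup chain inoperative [AND]: one cut set from each child combined → 1 × 1 = 1 cut set(s).
Pump set inoperative [AND]: one cut set from each child combined → 1 × 1 = 1 cut set(s).
Starboard system unavailable [AND]: one cut set from each child combined → 1 × 1 = 1 cut set(s).
Rudder loop unavailable [AND]: one cut set from each child combined → 1 × 1 = 1 cut set(s).
Port system down [OR]: union of children's cut sets → 3 cut set(s).
NFU path inoperative [OR]: union of children's cut sets → 5 cut set(s).
Ship steering unresponsive [OR]: union of children's cut sets → 6 cut set(s).
Minimal cut sets: {Forward changeover valve malfunctions, Reserve helm transmitter stuck, Rudder actuator offline, Tiller link stuck}; {A steering pump offline, Reserve feedback unit is down}; {A autopilot interface fails}; {Secondary relief valve fails}; {Emergency solenoid block failed}; {Reserve followup amplifier trips}.

6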